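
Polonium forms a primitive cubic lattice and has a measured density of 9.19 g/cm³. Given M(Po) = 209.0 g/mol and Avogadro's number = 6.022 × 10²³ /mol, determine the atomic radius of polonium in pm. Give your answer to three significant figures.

168 pm

For a simple cubic cell (Z = 1), a³ = Z·M/(N_A·ρ) = 1 × 209.0 / (6.022 × 10²³ × 9.190) = 3.777 × 10^-23 cm³, so a = 3.355 × 10^-8 cm = 335.5 pm.
Atoms touch along the cell edge, so a = 2r, so r = 0.5000 × a = 168 pm.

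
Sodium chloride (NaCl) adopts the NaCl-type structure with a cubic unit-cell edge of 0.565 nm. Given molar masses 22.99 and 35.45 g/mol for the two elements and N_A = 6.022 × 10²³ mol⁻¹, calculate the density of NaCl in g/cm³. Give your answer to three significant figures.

The NaCl-type structure contains Z = 4 formula units per cell; M(NaCl) = 22.99 + 35.45 = 58.44 g/mol.
a³ = (5.650 × 10^-8 cm)³ = 1.804 × 10^-22 cm³.
ρ = 4 × 58.44 / (6.022 × 10²³ × 1.804 × 10^-22) = 2.152 g/cm³.

2.15 g/cm³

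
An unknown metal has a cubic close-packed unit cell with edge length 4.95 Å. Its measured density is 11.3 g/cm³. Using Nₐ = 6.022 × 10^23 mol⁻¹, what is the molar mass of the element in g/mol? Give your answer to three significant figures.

An FCC cell has Z = 4 atoms; a = 4.950 × 10^-8 cm.
M = ρ·N_A·a³/Z = 11.3 × 6.022 × 10²³ × 1.213 × 10^-22 / 4 = 206 g/mol.

206 g/mol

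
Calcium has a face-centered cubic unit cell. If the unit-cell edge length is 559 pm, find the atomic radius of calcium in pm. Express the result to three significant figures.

In an FCC lattice, atoms touch along the face diagonal, so √2·a = 4r.
r = √2·a/4 = 1.4142 × 559 / 4 = 198 pm.

198 pm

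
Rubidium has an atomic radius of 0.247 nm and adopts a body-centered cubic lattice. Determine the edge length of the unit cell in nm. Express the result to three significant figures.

0.570 nm

In a BCC lattice, atoms touch along the body diagonal, so √3·a = 4r.
a = 4r/√3 = 4 × 0.247 / 1.7321 = 0.570 nm.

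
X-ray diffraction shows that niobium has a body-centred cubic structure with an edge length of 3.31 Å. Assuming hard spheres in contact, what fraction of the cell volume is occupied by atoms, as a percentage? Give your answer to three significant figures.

68.0%

In a BCC lattice atoms touch along the body diagonal, so √3·a = 4r, so r = 0.4330a = 1.433 Å.
Packing fraction = Z·(4/3)πr³ / a³ = 2 × (4/3)π × (1.433)³ / (3.31)³ = 0.6802 = 68.0%.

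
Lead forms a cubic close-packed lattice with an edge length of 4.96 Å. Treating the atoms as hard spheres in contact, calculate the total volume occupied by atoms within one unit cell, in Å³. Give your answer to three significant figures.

In an FCC lattice atoms touch along the face diagonal, so √2·a = 4r, so r = 0.3536a = 1.754 Å.
V_atoms = Z × (4/3)πr³ = 4 × (4/3)π × (1.754)³ = 90.4 Å³.

90.4 Å³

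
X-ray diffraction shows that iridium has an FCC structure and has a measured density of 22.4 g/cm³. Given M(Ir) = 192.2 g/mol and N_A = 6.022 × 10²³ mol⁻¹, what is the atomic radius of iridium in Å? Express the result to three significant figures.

For an FCC cell (Z = 4), a³ = Z·M/(N_A·ρ) = 4 × 192.2 / (6.022 × 10²³ × 22.40) = 5.699 × 10^-23 cm³, so a = 3.848 × 10^-8 cm = 3.848 Å.
Atoms touch along the face diagonal, so √2·a = 4r, so r = 0.3536 × a = 1.36 Å.

1.36 Å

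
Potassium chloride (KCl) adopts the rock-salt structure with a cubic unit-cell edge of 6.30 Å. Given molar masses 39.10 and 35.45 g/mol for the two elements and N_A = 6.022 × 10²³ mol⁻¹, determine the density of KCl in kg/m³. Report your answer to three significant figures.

1980 kg/m³

The rock-salt structure contains Z = 4 formula units per cell; M(KCl) = 39.10 + 35.45 = 74.55 g/mol.
a³ = (6.300 × 10^-8 cm)³ = 2.500 × 10^-22 cm³.
ρ = 4 × 74.55 / (6.022 × 10²³ × 2.500 × 10^-22) = 1.980 g/cm³ = 1980 kg/m³.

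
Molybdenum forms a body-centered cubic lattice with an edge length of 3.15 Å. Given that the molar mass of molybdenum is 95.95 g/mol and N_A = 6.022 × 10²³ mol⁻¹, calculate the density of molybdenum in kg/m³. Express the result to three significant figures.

10200 kg/m³

A BCC unit cell contains Z = 2 atoms.
Cell volume: a³ = (3.15 Å)³ = (3.150 × 10^-8 cm)³ = 3.126 × 10^-23 cm³.
ρ = Z·M/(N_A·a³) = 2 × 95.95 / (6.022 × 10²³ × 3.126 × 10^-23) = 10.20 g/cm³ = 10200 kg/m³.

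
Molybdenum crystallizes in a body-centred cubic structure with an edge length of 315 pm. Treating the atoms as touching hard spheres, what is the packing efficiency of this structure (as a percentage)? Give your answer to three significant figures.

68.0%

In a BCC lattice atoms touch along the body diagonal, so √3·a = 4r, so r = 0.4330a = 136.4 pm.
Packing fraction = Z·(4/3)πr³ / a³ = 2 × (4/3)π × (136.4)³ / (315)³ = 0.6802 = 68.0%.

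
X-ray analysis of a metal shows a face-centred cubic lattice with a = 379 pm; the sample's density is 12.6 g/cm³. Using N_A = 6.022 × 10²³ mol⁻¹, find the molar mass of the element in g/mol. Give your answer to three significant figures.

An FCC cell has Z = 4 atoms; a = 3.790 × 10^-8 cm.
M = ρ·N_A·a³/Z = 12.6 × 6.022 × 10²³ × 5.444 × 10^-23 / 4 = 103 g/mol.

103 g/mol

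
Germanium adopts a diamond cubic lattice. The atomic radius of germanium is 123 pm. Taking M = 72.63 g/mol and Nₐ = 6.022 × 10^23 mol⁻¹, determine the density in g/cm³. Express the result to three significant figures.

In a diamond cubic lattice, nearest neighbors lie along the body diagonal with √3·a = 8r, giving a = 568.1 pm = 5.681 × 10^-8 cm.
With Z = 8, ρ = Z·M/(N_A·a³) = 8 × 72.63 / (6.022 × 10²³ × 1.834 × 10^-22) = 5.262 g/cm³.

5.26 g/cm³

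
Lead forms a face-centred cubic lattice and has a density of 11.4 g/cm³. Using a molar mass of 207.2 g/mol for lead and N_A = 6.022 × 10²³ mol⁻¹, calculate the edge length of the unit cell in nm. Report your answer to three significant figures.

0.494 nm

With Z = 4 atoms per FCC cell, a³ = Z·M/(N_A·ρ) = 4 × 207.2 / (6.022 × 10²³ × 11.40 g/cm³) = 1.207 × 10^-22 cm³.
a = (1.207 × 10^-22)^(1/3) = 4.942 × 10^-8 cm = 0.494 nm.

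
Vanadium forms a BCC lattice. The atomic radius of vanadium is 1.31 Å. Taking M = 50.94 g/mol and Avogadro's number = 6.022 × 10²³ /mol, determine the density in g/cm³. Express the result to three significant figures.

6.11 g/cm³

In a BCC lattice, atoms touch along the body diagonal, so √3·a = 4r, giving a = 3.025 Å = 3.025 × 10^-8 cm.
With Z = 2, ρ = Z·M/(N_A·a³) = 2 × 50.94 / (6.022 × 10²³ × 2.769 × 10^-23) = 6.110 g/cm³.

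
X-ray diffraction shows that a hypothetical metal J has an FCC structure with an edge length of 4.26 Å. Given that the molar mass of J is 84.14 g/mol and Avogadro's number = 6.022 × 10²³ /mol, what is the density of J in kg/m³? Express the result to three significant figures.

An FCC unit cell contains Z = 4 atoms.
Cell volume: a³ = (4.26 Å)³ = (4.260 × 10^-8 cm)³ = 7.731 × 10^-23 cm³.
ρ = Z·M/(N_A·a³) = 4 × 84.14 / (6.022 × 10²³ × 7.731 × 10^-23) = 7.229 g/cm³ = 7230 kg/m³.

7230 kg/m³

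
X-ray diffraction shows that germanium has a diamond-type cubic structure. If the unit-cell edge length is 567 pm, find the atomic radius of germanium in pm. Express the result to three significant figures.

123 pm

In a diamond cubic lattice, nearest neighbors lie along the body diagonal with √3·a = 8r.
r = √3·a/8 = 1.7321 × 567 / 8 = 123 pm.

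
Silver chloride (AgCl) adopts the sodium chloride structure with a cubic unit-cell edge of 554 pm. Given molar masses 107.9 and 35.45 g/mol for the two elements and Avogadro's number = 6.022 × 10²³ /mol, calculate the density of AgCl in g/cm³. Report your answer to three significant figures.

5.60 g/cm³

The sodium chloride structure contains Z = 4 formula units per cell; M(AgCl) = 107.9 + 35.45 = 143.35 g/mol.
a³ = (5.540 × 10^-8 cm)³ = 1.700 × 10^-22 cm³.
ρ = 4 × 143.35 / (6.022 × 10²³ × 1.700 × 10^-22) = 5.600 g/cm³.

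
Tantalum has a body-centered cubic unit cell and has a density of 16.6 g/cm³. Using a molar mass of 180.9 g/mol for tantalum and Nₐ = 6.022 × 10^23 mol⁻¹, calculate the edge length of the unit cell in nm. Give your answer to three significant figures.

0.331 nm

With Z = 2 atoms per BCC cell, a³ = Z·M/(N_A·ρ) = 2 × 180.9 / (6.022 × 10²³ × 16.60 g/cm³) = 3.619 × 10^-23 cm³.
a = (3.619 × 10^-23)^(1/3) = 3.308 × 10^-8 cm = 0.331 nm.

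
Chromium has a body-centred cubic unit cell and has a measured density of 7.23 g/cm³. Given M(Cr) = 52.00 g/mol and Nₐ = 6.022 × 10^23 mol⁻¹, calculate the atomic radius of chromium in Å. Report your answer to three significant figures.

1.25 Å

For a BCC cell (Z = 2), a³ = Z·M/(N_A·ρ) = 2 × 52.00 / (6.022 × 10²³ × 7.230) = 2.389 × 10^-23 cm³, so a = 2.880 × 10^-8 cm = 2.880 Å.
Atoms touch along the body diagonal, so √3·a = 4r, so r = 0.4330 × a = 1.25 Å.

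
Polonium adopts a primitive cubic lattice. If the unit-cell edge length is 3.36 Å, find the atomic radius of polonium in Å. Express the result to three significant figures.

In a simple cubic lattice, atoms touch along the cell edge, so a = 2r.
r = a/2 = 3.36/2 = 1.68 Å.

1.68 Å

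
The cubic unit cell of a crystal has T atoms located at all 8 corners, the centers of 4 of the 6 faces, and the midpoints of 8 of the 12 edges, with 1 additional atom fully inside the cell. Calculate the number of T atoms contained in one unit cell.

6

Corner atoms are shared by 8 cells (1/8 each), face atoms by 2 (1/2 each), edge atoms by 4 (1/4 each), interior atoms are unshared.
Net atoms = 8 × 1/8 + 4 × 1/2 + 8 × 1/4 + 1 = 1 + 2 + 2 + 1 = 6.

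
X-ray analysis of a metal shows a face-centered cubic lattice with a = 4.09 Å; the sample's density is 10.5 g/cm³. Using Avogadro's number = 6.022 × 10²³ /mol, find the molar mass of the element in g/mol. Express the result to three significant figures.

108 g/mol

An FCC cell has Z = 4 atoms; a = 4.090 × 10^-8 cm.
M = ρ·N_A·a³/Z = 10.5 × 6.022 × 10²³ × 6.842 × 10^-23 / 4 = 108 g/mol.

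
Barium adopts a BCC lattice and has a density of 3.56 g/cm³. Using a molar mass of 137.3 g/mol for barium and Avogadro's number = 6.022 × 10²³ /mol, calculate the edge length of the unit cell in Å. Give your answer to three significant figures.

With Z = 2 atoms per BCC cell, a³ = Z·M/(N_A·ρ) = 2 × 137.3 / (6.022 × 10²³ × 3.560 g/cm³) = 1.281 × 10^-22 cm³.
a = (1.281 × 10^-22)^(1/3) = 5.041 × 10^-8 cm = 5.04 Å.

5.04 Å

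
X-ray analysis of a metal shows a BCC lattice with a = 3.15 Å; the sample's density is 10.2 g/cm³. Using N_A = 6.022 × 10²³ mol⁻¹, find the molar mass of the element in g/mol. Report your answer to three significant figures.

A BCC cell has Z = 2 atoms; a = 3.150 × 10^-8 cm.
M = ρ·N_A·a³/Z = 10.2 × 6.022 × 10²³ × 3.126 × 10^-23 / 2 = 96.0 g/mol.

96.0 g/mol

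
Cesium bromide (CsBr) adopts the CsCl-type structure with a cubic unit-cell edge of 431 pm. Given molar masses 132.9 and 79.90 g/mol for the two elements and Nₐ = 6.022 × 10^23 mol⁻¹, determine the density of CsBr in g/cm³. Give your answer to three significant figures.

4.41 g/cm³

The CsCl-type structure contains Z = 1 formula unit per cell; M(CsBr) = 132.9 + 79.90 = 212.8 g/mol.
a³ = (4.310 × 10^-8 cm)³ = 8.006 × 10^-23 cm³.
ρ = 1 × 212.8 / (6.022 × 10²³ × 8.006 × 10^-23) = 4.414 g/cm³.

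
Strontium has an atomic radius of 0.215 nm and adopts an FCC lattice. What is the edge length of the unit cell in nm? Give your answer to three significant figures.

0.608 nm

In an FCC lattice, atoms touch along the face diagonal, so √2·a = 4r.
a = 4r/√2 = 4 × 0.215 / 1.4142 = 0.608 nm.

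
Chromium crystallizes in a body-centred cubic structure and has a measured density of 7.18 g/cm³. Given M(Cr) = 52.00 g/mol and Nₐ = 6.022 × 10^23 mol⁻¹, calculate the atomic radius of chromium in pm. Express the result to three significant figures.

For a BCC cell (Z = 2), a³ = Z·M/(N_A·ρ) = 2 × 52.00 / (6.022 × 10²³ × 7.180) = 2.405 × 10^-23 cm³, so a = 2.887 × 10^-8 cm = 288.7 pm.
Atoms touch along the body diagonal, so √3·a = 4r, so r = 0.4330 × a = 125 pm.

125 pm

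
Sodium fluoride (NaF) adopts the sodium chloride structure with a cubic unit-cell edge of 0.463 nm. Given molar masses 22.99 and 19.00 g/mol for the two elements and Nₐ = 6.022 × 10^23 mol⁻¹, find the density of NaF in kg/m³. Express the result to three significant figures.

2810 kg/m³

The sodium chloride structure contains Z = 4 formula units per cell; M(NaF) = 22.99 + 19.00 = 41.99 g/mol.
a³ = (4.630 × 10^-8 cm)³ = 9.925 × 10^-23 cm³.
ρ = 4 × 41.99 / (6.022 × 10²³ × 9.925 × 10^-23) = 2.810 g/cm³ = 2810 kg/m³.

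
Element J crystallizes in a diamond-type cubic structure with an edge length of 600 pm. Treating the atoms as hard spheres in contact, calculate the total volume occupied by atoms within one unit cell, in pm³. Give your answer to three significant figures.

7.35 × 10^7 pm³

In a diamond cubic lattice nearest neighbors lie along the body diagonal with √3·a = 8r, so r = 0.2165a = 129.9 pm.
V_atoms = Z × (4/3)πr³ = 8 × (4/3)π × (129.9)³ = 7.35 × 10^7 pm³.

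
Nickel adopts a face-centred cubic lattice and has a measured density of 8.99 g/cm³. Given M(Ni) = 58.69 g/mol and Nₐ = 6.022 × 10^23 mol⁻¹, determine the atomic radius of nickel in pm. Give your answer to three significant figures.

124 pm

For an FCC cell (Z = 4), a³ = Z·M/(N_A·ρ) = 4 × 58.69 / (6.022 × 10²³ × 8.990) = 4.336 × 10^-23 cm³, so a = 3.513 × 10^-8 cm = 351.3 pm.
Atoms touch along the face diagonal, so √2·a = 4r, so r = 0.3536 × a = 124 pm.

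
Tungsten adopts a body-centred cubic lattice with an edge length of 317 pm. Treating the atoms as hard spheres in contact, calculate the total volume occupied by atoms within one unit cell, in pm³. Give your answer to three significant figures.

2.17 × 10^7 pm³

In a BCC lattice atoms touch along the body diagonal, so √3·a = 4r, so r = 0.4330a = 137.3 pm.
V_atoms = Z × (4/3)πr³ = 2 × (4/3)π × (137.3)³ = 2.17 × 10^7 pm³.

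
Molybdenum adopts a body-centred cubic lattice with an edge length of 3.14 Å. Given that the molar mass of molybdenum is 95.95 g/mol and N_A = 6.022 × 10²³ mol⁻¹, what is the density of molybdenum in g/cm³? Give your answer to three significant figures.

A BCC unit cell contains Z = 2 atoms.
Cell volume: a³ = (3.14 Å)³ = (3.140 × 10^-8 cm)³ = 3.096 × 10^-23 cm³.
ρ = Z·M/(N_A·a³) = 2 × 95.95 / (6.022 × 10²³ × 3.096 × 10^-23) = 10.29 g/cm³.

10.3 g/cm³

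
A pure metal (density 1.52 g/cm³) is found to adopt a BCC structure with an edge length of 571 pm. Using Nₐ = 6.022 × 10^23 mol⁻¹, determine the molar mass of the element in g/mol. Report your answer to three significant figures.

85.2 g/mol

A BCC cell has Z = 2 atoms; a = 5.710 × 10^-8 cm.
M = ρ·N_A·a³/Z = 1.52 × 6.022 × 10²³ × 1.862 × 10^-22 / 2 = 85.2 g/mol.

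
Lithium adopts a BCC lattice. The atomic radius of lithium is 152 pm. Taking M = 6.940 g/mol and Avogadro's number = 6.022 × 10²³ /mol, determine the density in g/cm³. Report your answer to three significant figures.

0.533 g/cm³

In a BCC lattice, atoms touch along the body diagonal, so √3·a = 4r, giving a = 351.0 pm = 3.510 × 10^-8 cm.
With Z = 2, ρ = Z·M/(N_A·a³) = 2 × 6.940 / (6.022 × 10²³ × 4.325 × 10^-23) = 0.5329 g/cm³.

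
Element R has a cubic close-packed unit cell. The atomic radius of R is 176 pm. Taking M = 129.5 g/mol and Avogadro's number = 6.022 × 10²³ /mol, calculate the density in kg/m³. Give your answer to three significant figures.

6970 kg/m³

In an FCC lattice, atoms touch along the face diagonal, so √2·a = 4r, giving a = 497.8 pm = 4.978 × 10^-8 cm.
With Z = 4, ρ = Z·M/(N_A·a³) = 4 × 129.5 / (6.022 × 10²³ × 1.234 × 10^-22) = 6.973 g/cm³ = 6970 kg/m³.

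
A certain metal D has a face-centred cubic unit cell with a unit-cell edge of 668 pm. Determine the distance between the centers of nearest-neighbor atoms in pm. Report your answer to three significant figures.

In an FCC structure, atoms touch along the face diagonal, so √2·a = 4r; the nearest-neighbor distance equals 2r = 0.7071·a.
d = 0.7071 × 668 = 472 pm.

472 pm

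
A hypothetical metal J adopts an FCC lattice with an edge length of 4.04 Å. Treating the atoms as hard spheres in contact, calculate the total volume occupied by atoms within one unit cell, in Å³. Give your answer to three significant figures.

In an FCC lattice atoms touch along the face diagonal, so √2·a = 4r, so r = 0.3536a = 1.428 Å.
V_atoms = Z × (4/3)πr³ = 4 × (4/3)π × (1.428)³ = 48.8 Å³.

48.8 Å³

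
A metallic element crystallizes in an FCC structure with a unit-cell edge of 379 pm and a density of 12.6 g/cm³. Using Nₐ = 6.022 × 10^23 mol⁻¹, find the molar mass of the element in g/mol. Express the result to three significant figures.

An FCC cell has Z = 4 atoms; a = 3.790 × 10^-8 cm.
M = ρ·N_A·a³/Z = 12.6 × 6.022 × 10²³ × 5.444 × 10^-23 / 4 = 103 g/mol.

103 g/mol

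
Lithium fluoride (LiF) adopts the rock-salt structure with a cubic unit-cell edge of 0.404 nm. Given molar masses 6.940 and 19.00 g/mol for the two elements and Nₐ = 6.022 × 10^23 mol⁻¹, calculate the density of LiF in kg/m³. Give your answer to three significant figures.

2610 kg/m³

The rock-salt structure contains Z = 4 formula units per cell; M(LiF) = 6.940 + 19.00 = 25.94 g/mol.
a³ = (4.040 × 10^-8 cm)³ = 6.594 × 10^-23 cm³.
ρ = 4 × 25.94 / (6.022 × 10²³ × 6.594 × 10^-23) = 2.613 g/cm³ = 2610 kg/m³.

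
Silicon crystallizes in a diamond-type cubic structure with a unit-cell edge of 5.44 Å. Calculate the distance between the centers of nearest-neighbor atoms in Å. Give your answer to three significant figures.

2.36 Å

In a diamond cubic structure, nearest neighbors lie along the body diagonal with √3·a = 8r; the nearest-neighbor distance equals 2r = 0.4330·a.
d = 0.4330 × 5.44 = 2.36 Å.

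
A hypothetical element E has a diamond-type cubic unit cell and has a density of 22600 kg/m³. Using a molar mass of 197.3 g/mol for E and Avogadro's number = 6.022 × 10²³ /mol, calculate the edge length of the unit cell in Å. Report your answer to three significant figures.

4.88 Å

With Z = 8 atoms per diamond cubic cell, a³ = Z·M/(N_A·ρ) = 8 × 197.3 / (6.022 × 10²³ × 22.60 g/cm³) = 1.160 × 10^-22 cm³.
a = (1.160 × 10^-22)^(1/3) = 4.877 × 10^-8 cm = 4.88 Å.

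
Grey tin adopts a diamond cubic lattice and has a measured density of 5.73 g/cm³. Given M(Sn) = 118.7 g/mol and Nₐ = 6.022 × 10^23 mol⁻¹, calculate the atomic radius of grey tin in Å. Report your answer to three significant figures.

For a diamond cubic cell (Z = 8), a³ = Z·M/(N_A·ρ) = 8 × 118.7 / (6.022 × 10²³ × 5.730) = 2.752 × 10^-22 cm³, so a = 6.505 × 10^-8 cm = 6.505 Å.
Nearest neighbors lie along the body diagonal with √3·a = 8r, so r = 0.2165 × a = 1.41 Å.

1.41 Å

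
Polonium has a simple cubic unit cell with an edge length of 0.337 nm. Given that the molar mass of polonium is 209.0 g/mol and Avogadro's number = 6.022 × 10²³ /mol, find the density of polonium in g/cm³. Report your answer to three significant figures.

A simple cubic unit cell contains Z = 1 atom.
Cell volume: a³ = (0.337 nm)³ = (3.370 × 10^-8 cm)³ = 3.827 × 10^-23 cm³.
ρ = Z·M/(N_A·a³) = 1 × 209.0 / (6.022 × 10²³ × 3.827 × 10^-23) = 9.068 g/cm³.

9.07 g/cm³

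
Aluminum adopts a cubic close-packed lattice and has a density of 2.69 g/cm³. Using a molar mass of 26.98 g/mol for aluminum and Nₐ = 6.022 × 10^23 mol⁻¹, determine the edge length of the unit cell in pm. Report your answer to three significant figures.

405 pm

With Z = 4 atoms per FCC cell, a³ = Z·M/(N_A·ρ) = 4 × 26.98 / (6.022 × 10²³ × 2.690 g/cm³) = 6.662 × 10^-23 cm³.
a = (6.662 × 10^-23)^(1/3) = 4.054 × 10^-8 cm = 405 pm.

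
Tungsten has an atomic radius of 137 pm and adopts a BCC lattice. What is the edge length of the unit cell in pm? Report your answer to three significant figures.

In a BCC lattice, atoms touch along the body diagonal, so √3·a = 4r.
a = 4r/√3 = 4 × 137 / 1.7321 = 316 pm.

316 pm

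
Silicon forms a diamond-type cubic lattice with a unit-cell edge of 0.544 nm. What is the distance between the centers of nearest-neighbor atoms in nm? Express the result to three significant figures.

In a diamond cubic structure, nearest neighbors lie along the body diagonal with √3·a = 8r; the nearest-neighbor distance equals 2r = 0.4330·a.
d = 0.4330 × 0.544 = 0.236 nm.

0.236 nm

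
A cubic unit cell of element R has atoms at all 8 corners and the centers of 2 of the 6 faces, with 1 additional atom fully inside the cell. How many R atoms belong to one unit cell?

3

Corner atoms are shared by 8 cells (1/8 each), face atoms by 2 (1/2 each), interior atoms are unshared.
Net atoms = 8 × 1/8 + 2 × 1/2 + 1 = 1 + 1 + 1 = 3.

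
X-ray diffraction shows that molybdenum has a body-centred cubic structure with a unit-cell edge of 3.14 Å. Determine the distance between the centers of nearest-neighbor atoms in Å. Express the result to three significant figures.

In a BCC structure, atoms touch along the body diagonal, so √3·a = 4r; the nearest-neighbor distance equals 2r = 0.8660·a.
d = 0.8660 × 3.14 = 2.72 Å.

2.72 Å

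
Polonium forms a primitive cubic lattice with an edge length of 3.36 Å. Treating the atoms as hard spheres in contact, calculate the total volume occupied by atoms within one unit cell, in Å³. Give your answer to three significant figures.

19.9 Å³

In a simple cubic lattice atoms touch along the cell edge, so a = 2r, so r = 0.5000a = 1.680 Å.
V_atoms = Z × (4/3)πr³ = 1 × (4/3)π × (1.680)³ = 19.9 Å³.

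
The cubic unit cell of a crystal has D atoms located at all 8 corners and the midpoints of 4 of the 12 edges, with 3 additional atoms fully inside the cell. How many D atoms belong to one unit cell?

Corner atoms are shared by 8 cells (1/8 each), edge atoms by 4 (1/4 each), interior atoms are unshared.
Net atoms = 8 × 1/8 + 4 × 1/4 + 3 = 1 + 1 + 3 = 5.

5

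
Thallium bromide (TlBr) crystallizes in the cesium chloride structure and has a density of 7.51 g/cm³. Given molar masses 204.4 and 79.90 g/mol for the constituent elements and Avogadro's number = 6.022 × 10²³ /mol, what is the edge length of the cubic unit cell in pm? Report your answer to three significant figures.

398 pm

M(TlBr) = 284.3 g/mol; Z = 1 formula unit per cell.
a³ = Z·M/(N_A·ρ) = 1 × 284.3 / (6.022 × 10²³ × 7.51) = 6.286 × 10^-23 cm³, so a = 3.976 × 10^-8 cm = 398 pm.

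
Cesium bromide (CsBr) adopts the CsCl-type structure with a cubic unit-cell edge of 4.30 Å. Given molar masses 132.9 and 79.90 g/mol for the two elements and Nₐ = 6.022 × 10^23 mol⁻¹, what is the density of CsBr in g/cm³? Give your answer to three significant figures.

The CsCl-type structure contains Z = 1 formula unit per cell; M(CsBr) = 132.9 + 79.90 = 212.8 g/mol.
a³ = (4.300 × 10^-8 cm)³ = 7.951 × 10^-23 cm³.
ρ = 1 × 212.8 / (6.022 × 10²³ × 7.951 × 10^-23) = 4.445 g/cm³.

4.44 g/cm³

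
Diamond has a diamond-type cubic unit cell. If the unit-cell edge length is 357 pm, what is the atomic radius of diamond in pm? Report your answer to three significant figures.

In a diamond cubic lattice, nearest neighbors lie along the body diagonal with √3·a = 8r.
r = √3·a/8 = 1.7321 × 357 / 8 = 77.3 pm.

77.3 pm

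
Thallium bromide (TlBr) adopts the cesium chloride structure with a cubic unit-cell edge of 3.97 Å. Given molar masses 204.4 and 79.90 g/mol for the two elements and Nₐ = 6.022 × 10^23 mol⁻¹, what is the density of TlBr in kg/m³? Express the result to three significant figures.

The cesium chloride structure contains Z = 1 formula unit per cell; M(TlBr) = 204.4 + 79.90 = 284.3 g/mol.
a³ = (3.970 × 10^-8 cm)³ = 6.257 × 10^-23 cm³.
ρ = 1 × 284.3 / (6.022 × 10²³ × 6.257 × 10^-23) = 7.545 g/cm³ = 7550 kg/m³.

7550 kg/m³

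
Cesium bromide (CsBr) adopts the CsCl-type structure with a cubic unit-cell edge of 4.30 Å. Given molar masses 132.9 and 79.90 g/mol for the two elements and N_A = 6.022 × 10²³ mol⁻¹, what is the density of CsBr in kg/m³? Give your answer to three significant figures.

The CsCl-type structure contains Z = 1 formula unit per cell; M(CsBr) = 132.9 + 79.90 = 212.8 g/mol.
a³ = (4.300 × 10^-8 cm)³ = 7.951 × 10^-23 cm³.
ρ = 1 × 212.8 / (6.022 × 10²³ × 7.951 × 10^-23) = 4.445 g/cm³ = 4440 kg/m³.

4440 kg/m³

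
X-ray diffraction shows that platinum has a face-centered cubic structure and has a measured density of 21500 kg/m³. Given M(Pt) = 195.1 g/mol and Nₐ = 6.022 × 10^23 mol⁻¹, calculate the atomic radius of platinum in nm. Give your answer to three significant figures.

0.139 nm

For an FCC cell (Z = 4), a³ = Z·M/(N_A·ρ) = 4 × 195.1 / (6.022 × 10²³ × 21.50) = 6.028 × 10^-23 cm³, so a = 3.921 × 10^-8 cm = 0.3921 nm.
Atoms touch along the face diagonal, so √2·a = 4r, so r = 0.3536 × a = 0.139 nm.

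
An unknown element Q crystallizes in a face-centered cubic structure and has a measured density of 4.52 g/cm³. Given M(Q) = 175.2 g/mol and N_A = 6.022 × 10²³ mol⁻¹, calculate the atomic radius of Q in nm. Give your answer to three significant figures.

For an FCC cell (Z = 4), a³ = Z·M/(N_A·ρ) = 4 × 175.2 / (6.022 × 10²³ × 4.520) = 2.575 × 10^-22 cm³, so a = 6.362 × 10^-8 cm = 0.6362 nm.
Atoms touch along the face diagonal, so √2·a = 4r, so r = 0.3536 × a = 0.225 nm.

0.225 nm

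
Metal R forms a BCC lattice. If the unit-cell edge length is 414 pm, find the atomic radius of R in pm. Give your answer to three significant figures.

179 pm

In a BCC lattice, atoms touch along the body diagonal, so √3·a = 4r.
r = √3·a/4 = 1.7321 × 414 / 4 = 179 pm.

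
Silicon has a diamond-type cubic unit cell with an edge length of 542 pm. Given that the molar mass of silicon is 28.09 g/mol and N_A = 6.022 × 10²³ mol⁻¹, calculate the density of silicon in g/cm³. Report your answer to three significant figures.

A diamond cubic unit cell contains Z = 8 atoms.
Cell volume: a³ = (542 pm)³ = (5.420 × 10^-8 cm)³ = 1.592 × 10^-22 cm³.
ρ = Z·M/(N_A·a³) = 8 × 28.09 / (6.022 × 10²³ × 1.592 × 10^-22) = 2.344 g/cm³.

2.34 g/cm³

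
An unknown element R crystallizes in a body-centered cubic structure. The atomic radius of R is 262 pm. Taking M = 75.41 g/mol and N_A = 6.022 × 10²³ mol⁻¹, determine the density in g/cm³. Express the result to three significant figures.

1.13 g/cm³

In a BCC lattice, atoms touch along the body diagonal, so √3·a = 4r, giving a = 605.1 pm = 6.051 × 10^-8 cm.
With Z = 2, ρ = Z·M/(N_A·a³) = 2 × 75.41 / (6.022 × 10²³ × 2.215 × 10^-22) = 1.131 g/cm³.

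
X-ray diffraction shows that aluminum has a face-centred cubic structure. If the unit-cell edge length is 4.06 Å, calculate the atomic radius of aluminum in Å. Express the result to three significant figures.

1.44 Å

In an FCC lattice, atoms touch along the face diagonal, so √2·a = 4r.
r = √2·a/4 = 1.4142 × 4.06 / 4 = 1.44 Å.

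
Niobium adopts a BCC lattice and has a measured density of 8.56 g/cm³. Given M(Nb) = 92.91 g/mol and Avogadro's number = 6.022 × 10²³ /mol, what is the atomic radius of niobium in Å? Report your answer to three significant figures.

1.43 Å

For a BCC cell (Z = 2), a³ = Z·M/(N_A·ρ) = 2 × 92.91 / (6.022 × 10²³ × 8.560) = 3.605 × 10^-23 cm³, so a = 3.303 × 10^-8 cm = 3.303 Å.
Atoms touch along the body diagonal, so √3·a = 4r, so r = 0.4330 × a = 1.43 Å.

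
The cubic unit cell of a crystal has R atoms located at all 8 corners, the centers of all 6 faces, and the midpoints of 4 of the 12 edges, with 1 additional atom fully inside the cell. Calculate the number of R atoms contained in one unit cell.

6

Corner atoms are shared by 8 cells (1/8 each), face atoms by 2 (1/2 each), edge atoms by 4 (1/4 each), interior atoms are unshared.
Net atoms = 8 × 1/8 + 6 × 1/2 + 4 × 1/4 + 1 = 1 + 3 + 1 + 1 = 6.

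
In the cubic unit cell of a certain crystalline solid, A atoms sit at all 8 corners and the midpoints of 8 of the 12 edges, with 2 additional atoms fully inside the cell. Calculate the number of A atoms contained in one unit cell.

5

Corner atoms are shared by 8 cells (1/8 each), edge atoms by 4 (1/4 each), interior atoms are unshared.
Net atoms = 8 × 1/8 + 8 × 1/4 + 2 = 1 + 2 + 2 = 5.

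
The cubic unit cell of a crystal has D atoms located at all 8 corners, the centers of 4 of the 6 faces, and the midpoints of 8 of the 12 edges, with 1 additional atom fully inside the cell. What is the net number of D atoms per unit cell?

6

Corner atoms are shared by 8 cells (1/8 each), face atoms by 2 (1/2 each), edge atoms by 4 (1/4 each), interior atoms are unshared.
Net atoms = 8 × 1/8 + 4 × 1/2 + 8 × 1/4 + 1 = 1 + 2 + 2 + 1 = 6.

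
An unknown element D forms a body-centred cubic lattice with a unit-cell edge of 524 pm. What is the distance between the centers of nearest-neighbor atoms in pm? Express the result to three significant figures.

In a BCC structure, atoms touch along the body diagonal, so √3·a = 4r; the nearest-neighbor distance equals 2r = 0.8660·a.
d = 0.8660 × 524 = 454 pm.

454 pm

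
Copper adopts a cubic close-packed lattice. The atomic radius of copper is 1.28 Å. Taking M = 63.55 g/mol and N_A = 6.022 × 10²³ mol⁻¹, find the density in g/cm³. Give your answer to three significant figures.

8.90 g/cm³

In an FCC lattice, atoms touch along the face diagonal, so √2·a = 4r, giving a = 3.620 Å = 3.620 × 10^-8 cm.
With Z = 4, ρ = Z·M/(N_A·a³) = 4 × 63.55 / (6.022 × 10²³ × 4.745 × 10^-23) = 8.895 g/cm³.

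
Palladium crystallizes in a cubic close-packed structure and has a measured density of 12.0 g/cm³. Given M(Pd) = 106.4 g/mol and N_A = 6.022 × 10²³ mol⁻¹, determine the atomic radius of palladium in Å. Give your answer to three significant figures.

For an FCC cell (Z = 4), a³ = Z·M/(N_A·ρ) = 4 × 106.4 / (6.022 × 10²³ × 12.00) = 5.890 × 10^-23 cm³, so a = 3.891 × 10^-8 cm = 3.891 Å.
Atoms touch along the face diagonal, so √2·a = 4r, so r = 0.3536 × a = 1.38 Å.

1.38 Å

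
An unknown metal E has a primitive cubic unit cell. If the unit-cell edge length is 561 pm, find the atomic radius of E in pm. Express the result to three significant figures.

281 pm

In a simple cubic lattice, atoms touch along the cell edge, so a = 2r.
r = a/2 = 561/2 = 281 pm.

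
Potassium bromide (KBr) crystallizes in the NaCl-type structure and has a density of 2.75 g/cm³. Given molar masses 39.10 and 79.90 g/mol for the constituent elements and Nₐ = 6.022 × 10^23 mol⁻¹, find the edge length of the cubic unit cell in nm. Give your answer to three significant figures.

M(KBr) = 119.0 g/mol; Z = 4 formula units per cell.
a³ = Z·M/(N_A·ρ) = 4 × 119.0 / (6.022 × 10²³ × 2.75) = 2.874 × 10^-22 cm³, so a = 6.600 × 10^-8 cm = 0.660 nm.

0.660 nm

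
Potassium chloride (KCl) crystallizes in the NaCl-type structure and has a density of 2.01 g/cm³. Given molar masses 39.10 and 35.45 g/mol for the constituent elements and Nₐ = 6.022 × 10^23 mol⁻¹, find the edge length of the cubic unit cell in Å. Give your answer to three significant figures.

M(KCl) = 74.55 g/mol; Z = 4 formula units per cell.
a³ = Z·M/(N_A·ρ) = 4 × 74.55 / (6.022 × 10²³ × 2.01) = 2.464 × 10^-22 cm³, so a = 6.269 × 10^-8 cm = 6.27 Å.

6.27 Å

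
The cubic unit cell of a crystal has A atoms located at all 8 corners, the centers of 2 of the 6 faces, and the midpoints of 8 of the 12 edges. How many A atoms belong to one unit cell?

Corner atoms are shared by 8 cells (1/8 each), face atoms by 2 (1/2 each), edge atoms by 4 (1/4 each).
Net atoms = 8 × 1/8 + 2 × 1/2 + 8 × 1/4 = 1 + 1 + 2 = 4.

4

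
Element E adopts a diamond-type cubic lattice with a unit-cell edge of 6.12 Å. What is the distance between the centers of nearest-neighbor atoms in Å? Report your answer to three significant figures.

In a diamond cubic structure, nearest neighbors lie along the body diagonal with √3·a = 8r; the nearest-neighbor distance equals 2r = 0.4330·a.
d = 0.4330 × 6.12 = 2.65 Å.

2.65 Å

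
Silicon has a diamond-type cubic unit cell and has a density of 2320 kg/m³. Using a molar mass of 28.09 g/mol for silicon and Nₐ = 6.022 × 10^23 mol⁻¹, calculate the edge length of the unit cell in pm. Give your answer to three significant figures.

544 pm

With Z = 8 atoms per diamond cubic cell, a³ = Z·M/(N_A·ρ) = 8 × 28.09 / (6.022 × 10²³ × 2.320 g/cm³) = 1.608 × 10^-22 cm³.
a = (1.608 × 10^-22)^(1/3) = 5.438 × 10^-8 cm = 544 pm.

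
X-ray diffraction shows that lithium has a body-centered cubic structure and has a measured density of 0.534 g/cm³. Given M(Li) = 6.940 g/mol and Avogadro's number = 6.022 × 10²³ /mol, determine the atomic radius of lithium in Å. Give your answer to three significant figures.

For a BCC cell (Z = 2), a³ = Z·M/(N_A·ρ) = 2 × 6.940 / (6.022 × 10²³ × 0.5340) = 4.316 × 10^-23 cm³, so a = 3.508 × 10^-8 cm = 3.508 Å.
Atoms touch along the body diagonal, so √3·a = 4r, so r = 0.4330 × a = 1.52 Å.

1.52 Å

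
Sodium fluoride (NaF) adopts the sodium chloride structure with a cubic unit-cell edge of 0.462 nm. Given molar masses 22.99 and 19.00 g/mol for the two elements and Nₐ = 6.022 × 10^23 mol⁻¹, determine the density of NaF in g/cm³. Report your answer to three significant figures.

2.83 g/cm³

The sodium chloride structure contains Z = 4 formula units per cell; M(NaF) = 22.99 + 19.00 = 41.99 g/mol.
a³ = (4.620 × 10^-8 cm)³ = 9.861 × 10^-23 cm³.
ρ = 4 × 41.99 / (6.022 × 10²³ × 9.861 × 10^-23) = 2.828 g/cm³.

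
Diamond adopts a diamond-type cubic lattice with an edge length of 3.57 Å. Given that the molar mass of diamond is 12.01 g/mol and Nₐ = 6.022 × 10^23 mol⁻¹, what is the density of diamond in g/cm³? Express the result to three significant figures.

3.51 g/cm³

A diamond cubic unit cell contains Z = 8 atoms.
Cell volume: a³ = (3.57 Å)³ = (3.570 × 10^-8 cm)³ = 4.550 × 10^-23 cm³.
ρ = Z·M/(N_A·a³) = 8 × 12.01 / (6.022 × 10²³ × 4.550 × 10^-23) = 3.507 g/cm³.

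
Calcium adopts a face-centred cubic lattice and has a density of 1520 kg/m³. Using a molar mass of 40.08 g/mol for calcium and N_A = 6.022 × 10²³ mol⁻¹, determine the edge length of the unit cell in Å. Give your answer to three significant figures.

With Z = 4 atoms per FCC cell, a³ = Z·M/(N_A·ρ) = 4 × 40.08 / (6.022 × 10²³ × 1.520 g/cm³) = 1.751 × 10^-22 cm³.
a = (1.751 × 10^-22)^(1/3) = 5.595 × 10^-8 cm = 5.60 Å.

5.60 Å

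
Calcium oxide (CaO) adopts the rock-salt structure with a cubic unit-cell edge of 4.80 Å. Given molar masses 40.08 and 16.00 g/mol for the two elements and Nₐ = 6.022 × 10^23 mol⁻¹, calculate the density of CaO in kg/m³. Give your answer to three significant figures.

3370 kg/m³

The rock-salt structure contains Z = 4 formula units per cell; M(CaO) = 40.08 + 16.00 = 56.08 g/mol.
a³ = (4.800 × 10^-8 cm)³ = 1.106 × 10^-22 cm³.
ρ = 4 × 56.08 / (6.022 × 10²³ × 1.106 × 10^-22) = 3.368 g/cm³ = 3370 kg/m³.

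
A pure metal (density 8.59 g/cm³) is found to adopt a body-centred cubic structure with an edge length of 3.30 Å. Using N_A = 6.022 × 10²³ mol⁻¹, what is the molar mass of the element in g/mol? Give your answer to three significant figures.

92.9 g/mol

A BCC cell has Z = 2 atoms; a = 3.300 × 10^-8 cm.
M = ρ·N_A·a³/Z = 8.59 × 6.022 × 10²³ × 3.594 × 10^-23 / 2 = 92.9 g/mol.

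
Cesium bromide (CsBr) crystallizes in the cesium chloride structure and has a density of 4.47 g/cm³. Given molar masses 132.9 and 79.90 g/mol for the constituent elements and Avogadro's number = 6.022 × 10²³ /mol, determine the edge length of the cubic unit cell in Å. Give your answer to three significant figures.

M(CsBr) = 212.8 g/mol; Z = 1 formula unit per cell.
a³ = Z·M/(N_A·ρ) = 1 × 212.8 / (6.022 × 10²³ × 4.47) = 7.905 × 10^-23 cm³, so a = 4.292 × 10^-8 cm = 4.29 Å.

4.29 Å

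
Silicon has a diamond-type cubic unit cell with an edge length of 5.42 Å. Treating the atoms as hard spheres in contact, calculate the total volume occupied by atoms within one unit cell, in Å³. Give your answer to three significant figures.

In a diamond cubic lattice nearest neighbors lie along the body diagonal with √3·a = 8r, so r = 0.2165a = 1.173 Å.
V_atoms = Z × (4/3)πr³ = 8 × (4/3)π × (1.173)³ = 54.1 Å³.

54.1 Å³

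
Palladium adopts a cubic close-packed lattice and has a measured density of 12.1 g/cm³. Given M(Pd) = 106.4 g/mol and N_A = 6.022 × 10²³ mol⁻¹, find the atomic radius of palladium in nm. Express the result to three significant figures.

For an FCC cell (Z = 4), a³ = Z·M/(N_A·ρ) = 4 × 106.4 / (6.022 × 10²³ × 12.10) = 5.841 × 10^-23 cm³, so a = 3.880 × 10^-8 cm = 0.3880 nm.
Atoms touch along the face diagonal, so √2·a = 4r, so r = 0.3536 × a = 0.137 nm.

0.137 nm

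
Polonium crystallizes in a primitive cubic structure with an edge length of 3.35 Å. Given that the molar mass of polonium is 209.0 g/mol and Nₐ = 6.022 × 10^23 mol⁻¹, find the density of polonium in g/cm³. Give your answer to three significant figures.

A simple cubic unit cell contains Z = 1 atom.
Cell volume: a³ = (3.35 Å)³ = (3.350 × 10^-8 cm)³ = 3.760 × 10^-23 cm³.
ρ = Z·M/(N_A·a³) = 1 × 209.0 / (6.022 × 10²³ × 3.760 × 10^-23) = 9.231 g/cm³.

9.23 g/cm³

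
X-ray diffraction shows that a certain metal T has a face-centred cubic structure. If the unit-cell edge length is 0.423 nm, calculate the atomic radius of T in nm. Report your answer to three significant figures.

0.150 nm

In an FCC lattice, atoms touch along the face diagonal, so √2·a = 4r.
r = √2·a/4 = 1.4142 × 0.423 / 4 = 0.150 nm.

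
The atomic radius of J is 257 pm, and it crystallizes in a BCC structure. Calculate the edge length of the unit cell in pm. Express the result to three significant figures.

594 pm

In a BCC lattice, atoms touch along the body diagonal, so √3·a = 4r.
a = 4r/√3 = 4 × 257 / 1.7321 = 594 pm.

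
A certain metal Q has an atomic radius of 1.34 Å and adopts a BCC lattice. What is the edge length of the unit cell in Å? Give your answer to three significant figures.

3.09 Å

In a BCC lattice, atoms touch along the body diagonal, so √3·a = 4r.
a = 4r/√3 = 4 × 1.34 / 1.7321 = 3.09 Å.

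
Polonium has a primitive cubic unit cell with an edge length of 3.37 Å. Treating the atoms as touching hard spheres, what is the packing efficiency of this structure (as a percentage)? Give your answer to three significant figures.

52.4%

In a simple cubic lattice atoms touch along the cell edge, so a = 2r, so r = 0.5000a = 1.685 Å.
Packing fraction = Z·(4/3)πr³ / a³ = 1 × (4/3)π × (1.685)³ / (3.37)³ = 0.5236 = 52.4%.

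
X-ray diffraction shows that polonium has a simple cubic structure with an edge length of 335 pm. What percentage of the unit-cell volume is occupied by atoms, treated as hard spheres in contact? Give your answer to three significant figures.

52.4%

In a simple cubic lattice atoms touch along the cell edge, so a = 2r, so r = 0.5000a = 167.5 pm.
Packing fraction = Z·(4/3)πr³ / a³ = 1 × (4/3)π × (167.5)³ / (335)³ = 0.5236 = 52.4%.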